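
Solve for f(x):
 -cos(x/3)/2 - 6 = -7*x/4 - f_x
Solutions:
 f(x) = C1 - 7*x^2/8 + 6*x + 3*sin(x/3)/2


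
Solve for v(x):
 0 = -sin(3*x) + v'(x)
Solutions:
 v(x) = C1 - cos(3*x)/3


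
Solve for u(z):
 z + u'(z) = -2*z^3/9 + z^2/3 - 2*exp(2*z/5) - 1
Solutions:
 u(z) = C1 - z^4/18 + z^3/9 - z^2/2 - z - 5*exp(2*z/5)


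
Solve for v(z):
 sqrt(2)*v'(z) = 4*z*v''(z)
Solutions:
 v(z) = C1 + C2*z^(sqrt(2)/4 + 1)


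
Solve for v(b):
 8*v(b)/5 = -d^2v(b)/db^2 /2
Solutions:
 v(b) = C1*sin(4*sqrt(5)*b/5) + C2*cos(4*sqrt(5)*b/5)


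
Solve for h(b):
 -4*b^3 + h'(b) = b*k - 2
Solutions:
 h(b) = C1 + b^4 + b^2*k/2 - 2*b


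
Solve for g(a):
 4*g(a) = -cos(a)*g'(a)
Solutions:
 g(a) = C1*(sin(a)^2 - 2*sin(a) + 1)/(sin(a)^2 + 2*sin(a) + 1)


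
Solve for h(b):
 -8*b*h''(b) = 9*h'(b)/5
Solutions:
 h(b) = C1 + C2*b^(31/40)


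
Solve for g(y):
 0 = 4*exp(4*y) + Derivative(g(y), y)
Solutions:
 g(y) = C1 - exp(4*y)


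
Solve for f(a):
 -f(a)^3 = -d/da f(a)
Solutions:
 f(a) = -sqrt(2)*sqrt(-1/(C1 + a))/2
 f(a) = sqrt(2)*sqrt(-1/(C1 + a))/2


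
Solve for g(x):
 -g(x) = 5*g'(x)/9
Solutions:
 g(x) = C1*exp(-9*x/5)


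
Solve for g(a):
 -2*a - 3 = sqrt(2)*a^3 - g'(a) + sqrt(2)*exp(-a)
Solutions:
 g(a) = C1 + sqrt(2)*a^4/4 + a^2 + 3*a - sqrt(2)*exp(-a)


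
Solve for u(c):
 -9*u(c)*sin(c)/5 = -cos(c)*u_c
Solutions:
 u(c) = C1/cos(c)^(9/5)


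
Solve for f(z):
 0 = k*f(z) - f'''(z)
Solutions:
 f(z) = C1*exp(k^(1/3)*z) + C2*exp(k^(1/3)*z*(-1 + sqrt(3)*I)/2) + C3*exp(-k^(1/3)*z*(1 + sqrt(3)*I)/2)


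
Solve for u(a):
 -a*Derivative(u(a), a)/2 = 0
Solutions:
 u(a) = C1


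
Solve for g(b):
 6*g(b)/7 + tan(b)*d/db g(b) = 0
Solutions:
 g(b) = C1/sin(b)^(6/7)


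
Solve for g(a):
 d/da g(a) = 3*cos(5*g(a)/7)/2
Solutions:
 -3*a/2 - 7*log(sin(5*g(a)/7) - 1)/10 + 7*log(sin(5*g(a)/7) + 1)/10 = C1


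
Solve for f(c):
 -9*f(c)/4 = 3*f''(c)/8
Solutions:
 f(c) = C1*sin(sqrt(6)*c) + C2*cos(sqrt(6)*c)


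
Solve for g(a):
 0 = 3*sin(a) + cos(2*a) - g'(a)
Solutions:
 g(a) = C1 + sin(2*a)/2 - 3*cos(a)


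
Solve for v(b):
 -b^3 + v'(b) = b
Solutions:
 v(b) = C1 + b^4/4 + b^2/2


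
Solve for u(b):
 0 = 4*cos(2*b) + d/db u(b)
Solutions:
 u(b) = C1 - 2*sin(2*b)


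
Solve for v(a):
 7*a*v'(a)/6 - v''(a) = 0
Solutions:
 v(a) = C1 + C2*erfi(sqrt(21)*a/6)


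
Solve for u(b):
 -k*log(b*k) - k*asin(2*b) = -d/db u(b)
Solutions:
 u(b) = C1 + k*(b*log(b*k) + b*asin(2*b) - b + sqrt(1 - 4*b^2)/2)


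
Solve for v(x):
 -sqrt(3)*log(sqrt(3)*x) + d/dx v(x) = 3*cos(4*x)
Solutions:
 v(x) = C1 + sqrt(3)*x*(log(x) - 1) + sqrt(3)*x*log(3)/2 + 3*sin(4*x)/4


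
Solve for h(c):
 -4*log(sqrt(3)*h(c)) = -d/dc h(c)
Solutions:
 -Integral(1/(2*log(_y) + log(3)), (_y, h(c)))/2 = C1 - c


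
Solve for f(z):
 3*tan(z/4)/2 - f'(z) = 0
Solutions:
 f(z) = C1 - 6*log(cos(z/4))


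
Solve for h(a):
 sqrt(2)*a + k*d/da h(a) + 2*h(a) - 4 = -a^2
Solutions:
 h(a) = C1*exp(-2*a/k) - a^2/2 + a*k/2 - sqrt(2)*a/2 - k^2/4 + sqrt(2)*k/4 + 2


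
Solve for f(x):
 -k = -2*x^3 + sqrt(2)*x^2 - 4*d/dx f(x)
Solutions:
 f(x) = C1 + k*x/4 - x^4/8 + sqrt(2)*x^3/12


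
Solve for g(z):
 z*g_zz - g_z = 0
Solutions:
 g(z) = C1 + C2*z^2


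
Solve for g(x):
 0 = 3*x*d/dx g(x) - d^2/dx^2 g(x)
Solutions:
 g(x) = C1 + C2*erfi(sqrt(6)*x/2)


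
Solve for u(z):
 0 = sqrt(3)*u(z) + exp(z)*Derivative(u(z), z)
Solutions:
 u(z) = C1*exp(sqrt(3)*exp(-z))


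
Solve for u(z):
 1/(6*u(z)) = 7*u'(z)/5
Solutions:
 u(z) = -sqrt(C1 + 105*z)/21
 u(z) = sqrt(C1 + 105*z)/21


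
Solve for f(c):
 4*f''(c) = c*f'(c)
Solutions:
 f(c) = C1 + C2*erfi(sqrt(2)*c/4)


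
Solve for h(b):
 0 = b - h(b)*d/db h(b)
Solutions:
 h(b) = -sqrt(C1 + b^2)
 h(b) = sqrt(C1 + b^2)


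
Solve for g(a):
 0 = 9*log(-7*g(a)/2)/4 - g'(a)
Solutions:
 -4*Integral(1/(log(-_y) - log(2) + log(7)), (_y, g(a)))/9 = C1 - a


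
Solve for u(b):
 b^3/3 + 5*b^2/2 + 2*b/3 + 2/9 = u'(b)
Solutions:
 u(b) = C1 + b^4/12 + 5*b^3/6 + b^2/3 + 2*b/9


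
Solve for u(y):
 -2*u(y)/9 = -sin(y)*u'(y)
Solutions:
 u(y) = C1*(cos(y) - 1)^(1/9)/(cos(y) + 1)^(1/9)


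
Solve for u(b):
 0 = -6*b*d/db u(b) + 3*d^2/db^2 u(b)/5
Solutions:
 u(b) = C1 + C2*erfi(sqrt(5)*b)


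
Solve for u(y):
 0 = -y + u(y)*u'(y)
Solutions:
 u(y) = -sqrt(C1 + y^2)
 u(y) = sqrt(C1 + y^2)


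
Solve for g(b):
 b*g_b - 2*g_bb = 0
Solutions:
 g(b) = C1 + C2*erfi(b/2)


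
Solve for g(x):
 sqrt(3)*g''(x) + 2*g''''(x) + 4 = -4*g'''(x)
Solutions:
 g(x) = C1 + C2*x + C3*exp(x*(-1 + sqrt(2)*sqrt(2 - sqrt(3))/2)) + C4*exp(-x*(sqrt(2)*sqrt(2 - sqrt(3))/2 + 1)) - 2*sqrt(3)*x^2/3


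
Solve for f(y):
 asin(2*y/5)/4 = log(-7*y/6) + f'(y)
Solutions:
 f(y) = C1 - y*log(-y) + y*asin(2*y/5)/4 - y*log(7) + y + y*log(6) + sqrt(25 - 4*y^2)/8


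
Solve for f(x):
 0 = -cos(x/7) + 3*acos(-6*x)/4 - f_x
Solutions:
 f(x) = C1 + 3*x*acos(-6*x)/4 + sqrt(1 - 36*x^2)/8 - 7*sin(x/7)


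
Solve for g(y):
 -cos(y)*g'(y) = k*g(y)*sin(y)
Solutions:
 g(y) = C1*exp(k*log(cos(y)))


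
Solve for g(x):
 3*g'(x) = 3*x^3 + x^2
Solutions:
 g(x) = C1 + x^4/4 + x^3/9


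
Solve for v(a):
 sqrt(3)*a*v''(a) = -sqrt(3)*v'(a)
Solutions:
 v(a) = C1 + C2*log(a)


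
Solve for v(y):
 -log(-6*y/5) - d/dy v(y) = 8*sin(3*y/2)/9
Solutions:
 v(y) = C1 - y*log(-y) - y*log(6) + y + y*log(5) + 16*cos(3*y/2)/27


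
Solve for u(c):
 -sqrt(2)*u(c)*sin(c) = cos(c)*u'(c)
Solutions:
 u(c) = C1*cos(c)^(sqrt(2))


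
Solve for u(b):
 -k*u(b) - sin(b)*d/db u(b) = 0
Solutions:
 u(b) = C1*exp(k*(-log(cos(b) - 1) + log(cos(b) + 1))/2)


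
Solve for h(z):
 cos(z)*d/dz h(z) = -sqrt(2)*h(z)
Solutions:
 h(z) = C1*(sin(z) - 1)^(sqrt(2)/2)/(sin(z) + 1)^(sqrt(2)/2)


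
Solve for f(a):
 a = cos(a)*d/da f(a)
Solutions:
 f(a) = C1 + Integral(a/cos(a), a)


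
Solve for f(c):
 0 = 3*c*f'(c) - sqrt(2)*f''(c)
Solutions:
 f(c) = C1 + C2*erfi(2^(1/4)*sqrt(3)*c/2)


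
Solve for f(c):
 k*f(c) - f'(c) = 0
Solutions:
 f(c) = C1*exp(c*k)


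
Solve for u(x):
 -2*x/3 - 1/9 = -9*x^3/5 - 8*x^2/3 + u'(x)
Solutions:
 u(x) = C1 + 9*x^4/20 + 8*x^3/9 - x^2/3 - x/9


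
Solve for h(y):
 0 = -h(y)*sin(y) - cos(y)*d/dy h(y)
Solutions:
 h(y) = C1*cos(y)


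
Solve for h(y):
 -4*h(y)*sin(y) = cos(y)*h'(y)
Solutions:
 h(y) = C1*cos(y)^4


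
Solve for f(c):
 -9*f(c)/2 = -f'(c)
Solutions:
 f(c) = C1*exp(9*c/2)


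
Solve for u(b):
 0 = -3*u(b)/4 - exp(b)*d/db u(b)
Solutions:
 u(b) = C1*exp(3*exp(-b)/4)


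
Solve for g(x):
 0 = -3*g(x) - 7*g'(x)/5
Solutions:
 g(x) = C1*exp(-15*x/7)


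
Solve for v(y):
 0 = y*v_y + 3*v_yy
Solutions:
 v(y) = C1 + C2*erf(sqrt(6)*y/6)


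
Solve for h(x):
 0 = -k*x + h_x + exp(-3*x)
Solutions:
 h(x) = C1 + k*x^2/2 + exp(-3*x)/3


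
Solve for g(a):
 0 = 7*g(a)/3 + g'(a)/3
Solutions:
 g(a) = C1*exp(-7*a)


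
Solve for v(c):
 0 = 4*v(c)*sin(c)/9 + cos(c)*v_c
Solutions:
 v(c) = C1*cos(c)^(4/9)


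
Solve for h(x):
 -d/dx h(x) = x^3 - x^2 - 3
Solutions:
 h(x) = C1 - x^4/4 + x^3/3 + 3*x


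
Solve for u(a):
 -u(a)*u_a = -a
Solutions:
 u(a) = -sqrt(C1 + a^2)
 u(a) = sqrt(C1 + a^2)


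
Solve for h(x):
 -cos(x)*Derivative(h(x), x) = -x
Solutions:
 h(x) = C1 + Integral(x/cos(x), x)


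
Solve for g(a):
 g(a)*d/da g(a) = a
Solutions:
 g(a) = -sqrt(C1 + a^2)
 g(a) = sqrt(C1 + a^2)


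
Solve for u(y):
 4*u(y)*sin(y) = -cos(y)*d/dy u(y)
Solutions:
 u(y) = C1*cos(y)^4


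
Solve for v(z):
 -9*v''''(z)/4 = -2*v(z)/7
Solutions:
 v(z) = C1*exp(-14^(3/4)*sqrt(3)*z/21) + C2*exp(14^(3/4)*sqrt(3)*z/21) + C3*sin(14^(3/4)*sqrt(3)*z/21) + C4*cos(14^(3/4)*sqrt(3)*z/21)


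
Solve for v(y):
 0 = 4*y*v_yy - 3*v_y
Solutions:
 v(y) = C1 + C2*y^(7/4)


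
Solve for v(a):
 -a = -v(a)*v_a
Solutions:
 v(a) = -sqrt(C1 + a^2)
 v(a) = sqrt(C1 + a^2)


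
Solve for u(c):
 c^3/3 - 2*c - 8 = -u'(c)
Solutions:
 u(c) = C1 - c^4/12 + c^2 + 8*c


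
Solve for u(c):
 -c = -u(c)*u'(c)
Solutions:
 u(c) = -sqrt(C1 + c^2)
 u(c) = sqrt(C1 + c^2)


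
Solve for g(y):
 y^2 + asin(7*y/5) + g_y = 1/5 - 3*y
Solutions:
 g(y) = C1 - y^3/3 - 3*y^2/2 - y*asin(7*y/5) + y/5 - sqrt(25 - 49*y^2)/7


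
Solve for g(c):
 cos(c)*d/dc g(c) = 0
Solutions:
 g(c) = C1


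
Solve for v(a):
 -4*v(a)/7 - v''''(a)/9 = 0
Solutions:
 v(a) = (C1*sin(sqrt(3)*7^(3/4)*a/7) + C2*cos(sqrt(3)*7^(3/4)*a/7))*exp(-sqrt(3)*7^(3/4)*a/7) + (C3*sin(sqrt(3)*7^(3/4)*a/7) + C4*cos(sqrt(3)*7^(3/4)*a/7))*exp(sqrt(3)*7^(3/4)*a/7)


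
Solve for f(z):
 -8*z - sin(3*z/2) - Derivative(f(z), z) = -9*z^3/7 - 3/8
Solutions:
 f(z) = C1 + 9*z^4/28 - 4*z^2 + 3*z/8 + 2*cos(3*z/2)/3


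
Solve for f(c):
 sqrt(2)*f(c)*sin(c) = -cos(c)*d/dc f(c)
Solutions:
 f(c) = C1*cos(c)^(sqrt(2))


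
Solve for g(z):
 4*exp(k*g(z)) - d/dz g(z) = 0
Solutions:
 g(z) = Piecewise((log(-1/(C1*k + 4*k*z))/k, Ne(k, 0)), (nan, True))
 g(z) = Piecewise((C1 + 4*z, Eq(k, 0)), (nan, True))


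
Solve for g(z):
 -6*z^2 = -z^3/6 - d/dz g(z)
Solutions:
 g(z) = C1 - z^4/24 + 2*z^3


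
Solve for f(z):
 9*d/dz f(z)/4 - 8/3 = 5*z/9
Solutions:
 f(z) = C1 + 10*z^2/81 + 32*z/27


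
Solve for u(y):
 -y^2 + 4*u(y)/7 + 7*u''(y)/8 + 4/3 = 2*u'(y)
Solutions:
 u(y) = C1*exp(4*y*(2 - sqrt(2))/7) + C2*exp(4*y*(sqrt(2) + 2)/7) + 7*y^2/4 + 49*y/4 + 6755/192


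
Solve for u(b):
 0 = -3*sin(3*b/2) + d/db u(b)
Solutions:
 u(b) = C1 - 2*cos(3*b/2)


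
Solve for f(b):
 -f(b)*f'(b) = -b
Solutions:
 f(b) = -sqrt(C1 + b^2)
 f(b) = sqrt(C1 + b^2)


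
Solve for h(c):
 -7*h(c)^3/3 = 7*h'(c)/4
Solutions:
 h(c) = -sqrt(6)*sqrt(-1/(C1 - 4*c))/2
 h(c) = sqrt(6)*sqrt(-1/(C1 - 4*c))/2


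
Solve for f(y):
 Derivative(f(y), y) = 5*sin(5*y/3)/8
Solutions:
 f(y) = C1 - 3*cos(5*y/3)/8


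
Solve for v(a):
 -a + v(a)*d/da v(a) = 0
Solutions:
 v(a) = -sqrt(C1 + a^2)
 v(a) = sqrt(C1 + a^2)


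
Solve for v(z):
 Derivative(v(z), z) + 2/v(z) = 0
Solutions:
 v(z) = -sqrt(C1 - 4*z)
 v(z) = sqrt(C1 - 4*z)


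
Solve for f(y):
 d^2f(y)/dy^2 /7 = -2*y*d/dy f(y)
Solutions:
 f(y) = C1 + C2*erf(sqrt(7)*y)


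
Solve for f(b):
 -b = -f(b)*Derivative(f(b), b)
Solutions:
 f(b) = -sqrt(C1 + b^2)
 f(b) = sqrt(C1 + b^2)


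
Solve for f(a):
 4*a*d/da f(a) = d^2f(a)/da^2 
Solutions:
 f(a) = C1 + C2*erfi(sqrt(2)*a)


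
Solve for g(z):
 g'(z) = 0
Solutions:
 g(z) = C1


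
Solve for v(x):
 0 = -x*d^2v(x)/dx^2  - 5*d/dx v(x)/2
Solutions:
 v(x) = C1 + C2/x^(3/2)


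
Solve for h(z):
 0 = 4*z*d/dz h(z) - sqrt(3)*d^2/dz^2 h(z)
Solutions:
 h(z) = C1 + C2*erfi(sqrt(2)*3^(3/4)*z/3)


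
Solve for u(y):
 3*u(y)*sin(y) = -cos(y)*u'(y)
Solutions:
 u(y) = C1*cos(y)^3


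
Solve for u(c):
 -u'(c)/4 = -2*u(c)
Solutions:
 u(c) = C1*exp(8*c)


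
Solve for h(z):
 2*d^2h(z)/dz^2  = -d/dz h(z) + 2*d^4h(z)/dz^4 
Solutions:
 h(z) = C1 + C2*exp(-6^(1/3)*z*(2*6^(1/3)/(sqrt(33) + 9)^(1/3) + (sqrt(33) + 9)^(1/3))/12)*sin(2^(1/3)*3^(1/6)*z*(-3^(2/3)*(sqrt(33) + 9)^(1/3) + 6*2^(1/3)/(sqrt(33) + 9)^(1/3))/12) + C3*exp(-6^(1/3)*z*(2*6^(1/3)/(sqrt(33) + 9)^(1/3) + (sqrt(33) + 9)^(1/3))/12)*cos(2^(1/3)*3^(1/6)*z*(-3^(2/3)*(sqrt(33) + 9)^(1/3) + 6*2^(1/3)/(sqrt(33) + 9)^(1/3))/12) + C4*exp(6^(1/3)*z*(2*6^(1/3)/(sqrt(33) + 9)^(1/3) + (sqrt(33) + 9)^(1/3))/6)


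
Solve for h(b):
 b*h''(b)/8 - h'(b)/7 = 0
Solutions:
 h(b) = C1 + C2*b^(15/7)


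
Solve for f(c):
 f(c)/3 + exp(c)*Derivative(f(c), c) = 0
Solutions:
 f(c) = C1*exp(exp(-c)/3)


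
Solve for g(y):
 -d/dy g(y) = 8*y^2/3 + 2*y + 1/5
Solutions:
 g(y) = C1 - 8*y^3/9 - y^2 - y/5


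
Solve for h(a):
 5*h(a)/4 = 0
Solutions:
 h(a) = 0


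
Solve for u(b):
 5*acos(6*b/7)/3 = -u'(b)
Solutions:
 u(b) = C1 - 5*b*acos(6*b/7)/3 + 5*sqrt(49 - 36*b^2)/18


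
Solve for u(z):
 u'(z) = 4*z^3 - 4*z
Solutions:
 u(z) = C1 + z^4 - 2*z^2


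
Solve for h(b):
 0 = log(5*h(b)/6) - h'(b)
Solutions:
 -Integral(1/(log(_y) - log(6) + log(5)), (_y, h(b))) = C1 - b


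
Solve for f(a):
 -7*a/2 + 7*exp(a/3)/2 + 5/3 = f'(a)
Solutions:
 f(a) = C1 - 7*a^2/4 + 5*a/3 + 21*exp(a/3)/2


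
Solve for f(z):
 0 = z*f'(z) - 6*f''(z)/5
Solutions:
 f(z) = C1 + C2*erfi(sqrt(15)*z/6)


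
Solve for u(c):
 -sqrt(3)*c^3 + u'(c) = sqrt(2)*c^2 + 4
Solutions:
 u(c) = C1 + sqrt(3)*c^4/4 + sqrt(2)*c^3/3 + 4*c


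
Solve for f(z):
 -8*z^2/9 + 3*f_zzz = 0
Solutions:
 f(z) = C1 + C2*z + C3*z^2 + 2*z^5/405


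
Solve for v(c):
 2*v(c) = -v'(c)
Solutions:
 v(c) = C1*exp(-2*c)


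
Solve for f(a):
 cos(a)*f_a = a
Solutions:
 f(a) = C1 + Integral(a/cos(a), a)


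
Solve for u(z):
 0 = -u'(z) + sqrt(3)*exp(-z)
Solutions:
 u(z) = C1 - sqrt(3)*exp(-z)


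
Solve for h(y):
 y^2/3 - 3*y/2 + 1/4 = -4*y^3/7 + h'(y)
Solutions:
 h(y) = C1 + y^4/7 + y^3/9 - 3*y^2/4 + y/4


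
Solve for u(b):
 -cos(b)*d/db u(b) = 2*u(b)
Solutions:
 u(b) = C1*(sin(b) - 1)/(sin(b) + 1)


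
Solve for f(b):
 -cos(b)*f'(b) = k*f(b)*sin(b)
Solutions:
 f(b) = C1*exp(k*log(cos(b)))


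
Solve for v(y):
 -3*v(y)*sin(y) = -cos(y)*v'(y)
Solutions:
 v(y) = C1/cos(y)^3


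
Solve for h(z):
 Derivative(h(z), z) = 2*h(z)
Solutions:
 h(z) = C1*exp(2*z)


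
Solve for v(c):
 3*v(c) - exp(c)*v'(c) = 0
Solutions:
 v(c) = C1*exp(-3*exp(-c))


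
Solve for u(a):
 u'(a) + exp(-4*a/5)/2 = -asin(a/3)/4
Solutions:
 u(a) = C1 - a*asin(a/3)/4 - sqrt(9 - a^2)/4 + 5*exp(-4*a/5)/8


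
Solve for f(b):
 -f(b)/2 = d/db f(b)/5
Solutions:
 f(b) = C1*exp(-5*b/2)


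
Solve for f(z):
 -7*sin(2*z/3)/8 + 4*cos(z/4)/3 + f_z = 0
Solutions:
 f(z) = C1 - 16*sin(z/4)/3 - 21*cos(2*z/3)/16


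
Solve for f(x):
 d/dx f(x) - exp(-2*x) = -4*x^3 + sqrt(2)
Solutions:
 f(x) = C1 - x^4 + sqrt(2)*x - exp(-2*x)/2


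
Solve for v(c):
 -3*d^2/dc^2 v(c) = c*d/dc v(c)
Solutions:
 v(c) = C1 + C2*erf(sqrt(6)*c/6)


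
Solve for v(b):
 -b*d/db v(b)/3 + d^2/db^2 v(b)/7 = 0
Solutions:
 v(b) = C1 + C2*erfi(sqrt(42)*b/6)


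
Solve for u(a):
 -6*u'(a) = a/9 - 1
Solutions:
 u(a) = C1 - a^2/108 + a/6


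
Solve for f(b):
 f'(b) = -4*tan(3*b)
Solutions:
 f(b) = C1 + 4*log(cos(3*b))/3


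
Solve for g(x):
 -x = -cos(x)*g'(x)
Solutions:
 g(x) = C1 + Integral(x/cos(x), x)


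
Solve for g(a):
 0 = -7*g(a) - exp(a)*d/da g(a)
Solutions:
 g(a) = C1*exp(7*exp(-a))


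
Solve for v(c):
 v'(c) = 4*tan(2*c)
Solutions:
 v(c) = C1 - 2*log(cos(2*c))


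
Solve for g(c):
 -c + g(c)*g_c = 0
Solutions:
 g(c) = -sqrt(C1 + c^2)
 g(c) = sqrt(C1 + c^2)


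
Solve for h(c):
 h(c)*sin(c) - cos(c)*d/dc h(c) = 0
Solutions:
 h(c) = C1/cos(c)


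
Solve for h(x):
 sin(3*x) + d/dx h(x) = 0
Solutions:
 h(x) = C1 + cos(3*x)/3


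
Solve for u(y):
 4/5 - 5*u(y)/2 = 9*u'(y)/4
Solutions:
 u(y) = C1*exp(-10*y/9) + 8/25


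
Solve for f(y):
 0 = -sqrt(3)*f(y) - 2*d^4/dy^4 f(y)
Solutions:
 f(y) = (C1*sin(2^(1/4)*3^(1/8)*y/2) + C2*cos(2^(1/4)*3^(1/8)*y/2))*exp(-2^(1/4)*3^(1/8)*y/2) + (C3*sin(2^(1/4)*3^(1/8)*y/2) + C4*cos(2^(1/4)*3^(1/8)*y/2))*exp(2^(1/4)*3^(1/8)*y/2)


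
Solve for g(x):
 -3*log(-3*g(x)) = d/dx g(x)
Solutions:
 Integral(1/(log(-_y) + log(3)), (_y, g(x)))/3 = C1 - x


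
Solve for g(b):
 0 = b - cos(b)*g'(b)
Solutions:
 g(b) = C1 + Integral(b/cos(b), b)


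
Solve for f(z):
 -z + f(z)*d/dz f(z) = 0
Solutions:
 f(z) = -sqrt(C1 + z^2)
 f(z) = sqrt(C1 + z^2)


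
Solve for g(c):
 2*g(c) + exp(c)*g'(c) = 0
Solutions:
 g(c) = C1*exp(2*exp(-c))


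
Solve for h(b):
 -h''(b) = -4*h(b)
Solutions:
 h(b) = C1*exp(-2*b) + C2*exp(2*b)


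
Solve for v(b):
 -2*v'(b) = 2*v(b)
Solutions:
 v(b) = C1*exp(-b)


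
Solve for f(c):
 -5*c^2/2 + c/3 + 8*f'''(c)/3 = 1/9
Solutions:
 f(c) = C1 + C2*c + C3*c^2 + c^5/64 - c^4/192 + c^3/144


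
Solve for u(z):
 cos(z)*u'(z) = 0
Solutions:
 u(z) = C1


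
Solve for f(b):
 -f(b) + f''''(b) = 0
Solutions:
 f(b) = C1*exp(-b) + C2*exp(b) + C3*sin(b) + C4*cos(b)


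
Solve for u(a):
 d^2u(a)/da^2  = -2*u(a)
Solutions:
 u(a) = C1*sin(sqrt(2)*a) + C2*cos(sqrt(2)*a)


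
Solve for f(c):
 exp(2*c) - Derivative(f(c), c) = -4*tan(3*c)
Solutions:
 f(c) = C1 + exp(2*c)/2 - 4*log(cos(3*c))/3


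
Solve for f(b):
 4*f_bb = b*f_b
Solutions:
 f(b) = C1 + C2*erfi(sqrt(2)*b/4)


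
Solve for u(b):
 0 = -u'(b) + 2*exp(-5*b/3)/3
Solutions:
 u(b) = C1 - 2*exp(-5*b/3)/5


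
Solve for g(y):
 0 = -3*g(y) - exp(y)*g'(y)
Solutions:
 g(y) = C1*exp(3*exp(-y))


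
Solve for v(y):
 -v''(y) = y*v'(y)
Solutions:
 v(y) = C1 + C2*erf(sqrt(2)*y/2)


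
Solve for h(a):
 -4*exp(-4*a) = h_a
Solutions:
 h(a) = C1 + exp(-4*a)


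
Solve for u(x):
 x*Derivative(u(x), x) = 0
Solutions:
 u(x) = C1


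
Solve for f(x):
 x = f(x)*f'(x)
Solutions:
 f(x) = -sqrt(C1 + x^2)
 f(x) = sqrt(C1 + x^2)


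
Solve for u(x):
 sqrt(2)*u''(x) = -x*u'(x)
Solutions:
 u(x) = C1 + C2*erf(2^(1/4)*x/2)


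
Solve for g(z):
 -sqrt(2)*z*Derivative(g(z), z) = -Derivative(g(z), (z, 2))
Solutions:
 g(z) = C1 + C2*erfi(2^(3/4)*z/2)


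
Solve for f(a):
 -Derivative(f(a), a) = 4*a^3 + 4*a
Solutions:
 f(a) = C1 - a^4 - 2*a^2


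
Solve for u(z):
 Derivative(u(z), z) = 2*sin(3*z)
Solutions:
 u(z) = C1 - 2*cos(3*z)/3


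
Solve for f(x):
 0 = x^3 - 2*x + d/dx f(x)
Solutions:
 f(x) = C1 - x^4/4 + x^2


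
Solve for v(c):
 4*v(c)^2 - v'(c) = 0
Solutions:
 v(c) = -1/(C1 + 4*c)


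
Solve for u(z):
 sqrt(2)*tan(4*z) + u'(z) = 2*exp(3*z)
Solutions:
 u(z) = C1 + 2*exp(3*z)/3 + sqrt(2)*log(cos(4*z))/4


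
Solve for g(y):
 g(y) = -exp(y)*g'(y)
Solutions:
 g(y) = C1*exp(exp(-y))


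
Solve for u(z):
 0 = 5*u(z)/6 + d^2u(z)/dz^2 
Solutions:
 u(z) = C1*sin(sqrt(30)*z/6) + C2*cos(sqrt(30)*z/6)


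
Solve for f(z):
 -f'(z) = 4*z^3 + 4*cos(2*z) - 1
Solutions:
 f(z) = C1 - z^4 + z - 2*sin(2*z)


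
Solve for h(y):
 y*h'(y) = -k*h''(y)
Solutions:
 h(y) = C1 + C2*sqrt(k)*erf(sqrt(2)*y*sqrt(1/k)/2)


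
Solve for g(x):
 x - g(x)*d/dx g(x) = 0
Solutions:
 g(x) = -sqrt(C1 + x^2)
 g(x) = sqrt(C1 + x^2)


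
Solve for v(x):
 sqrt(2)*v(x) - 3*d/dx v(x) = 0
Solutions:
 v(x) = C1*exp(sqrt(2)*x/3)


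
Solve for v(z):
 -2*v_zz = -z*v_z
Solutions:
 v(z) = C1 + C2*erfi(z/2)


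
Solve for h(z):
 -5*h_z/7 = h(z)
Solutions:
 h(z) = C1*exp(-7*z/5)


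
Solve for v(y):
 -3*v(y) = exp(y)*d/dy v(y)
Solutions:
 v(y) = C1*exp(3*exp(-y))


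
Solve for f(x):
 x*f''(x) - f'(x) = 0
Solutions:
 f(x) = C1 + C2*x^2


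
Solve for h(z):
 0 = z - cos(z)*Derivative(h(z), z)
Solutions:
 h(z) = C1 + Integral(z/cos(z), z)


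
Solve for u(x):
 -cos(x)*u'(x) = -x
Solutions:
 u(x) = C1 + Integral(x/cos(x), x)


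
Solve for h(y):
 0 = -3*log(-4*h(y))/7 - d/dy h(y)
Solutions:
 7*Integral(1/(log(-_y) + 2*log(2)), (_y, h(y)))/3 = C1 - y


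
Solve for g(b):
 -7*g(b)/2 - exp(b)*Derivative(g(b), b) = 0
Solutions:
 g(b) = C1*exp(7*exp(-b)/2)


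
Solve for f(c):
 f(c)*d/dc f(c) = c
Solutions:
 f(c) = -sqrt(C1 + c^2)
 f(c) = sqrt(C1 + c^2)


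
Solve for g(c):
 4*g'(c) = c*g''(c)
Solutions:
 g(c) = C1 + C2*c^5


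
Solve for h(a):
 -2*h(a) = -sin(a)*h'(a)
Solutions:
 h(a) = C1*(cos(a) - 1)/(cos(a) + 1)


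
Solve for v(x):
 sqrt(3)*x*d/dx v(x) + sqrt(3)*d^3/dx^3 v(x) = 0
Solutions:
 v(x) = C1 + Integral(C2*airyai(-x) + C3*airybi(-x), x)


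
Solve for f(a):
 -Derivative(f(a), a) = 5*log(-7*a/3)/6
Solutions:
 f(a) = C1 - 5*a*log(-a)/6 + 5*a*(-log(7) + 1 + log(3))/6


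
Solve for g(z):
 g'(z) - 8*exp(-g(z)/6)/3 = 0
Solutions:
 g(z) = 6*log(C1 + 4*z/9)


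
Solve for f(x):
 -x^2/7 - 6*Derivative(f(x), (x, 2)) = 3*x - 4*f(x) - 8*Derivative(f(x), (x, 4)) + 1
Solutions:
 f(x) = x^2/28 + 3*x/4 + (C1*sin(2^(3/4)*x*sin(atan(sqrt(23)/3)/2)/2) + C2*cos(2^(3/4)*x*sin(atan(sqrt(23)/3)/2)/2))*exp(-2^(3/4)*x*cos(atan(sqrt(23)/3)/2)/2) + (C3*sin(2^(3/4)*x*sin(atan(sqrt(23)/3)/2)/2) + C4*cos(2^(3/4)*x*sin(atan(sqrt(23)/3)/2)/2))*exp(2^(3/4)*x*cos(atan(sqrt(23)/3)/2)/2) + 5/14


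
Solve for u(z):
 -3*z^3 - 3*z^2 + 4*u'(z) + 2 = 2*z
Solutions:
 u(z) = C1 + 3*z^4/16 + z^3/4 + z^2/4 - z/2


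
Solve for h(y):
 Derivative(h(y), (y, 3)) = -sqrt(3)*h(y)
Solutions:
 h(y) = C3*exp(-3^(1/6)*y) + (C1*sin(3^(2/3)*y/2) + C2*cos(3^(2/3)*y/2))*exp(3^(1/6)*y/2)


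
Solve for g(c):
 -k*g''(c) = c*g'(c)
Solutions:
 g(c) = C1 + C2*sqrt(k)*erf(sqrt(2)*c*sqrt(1/k)/2)


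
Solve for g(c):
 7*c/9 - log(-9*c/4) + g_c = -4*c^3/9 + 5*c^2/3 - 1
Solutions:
 g(c) = C1 - c^4/9 + 5*c^3/9 - 7*c^2/18 + c*log(-c) + 2*c*(-1 - log(2) + log(3))


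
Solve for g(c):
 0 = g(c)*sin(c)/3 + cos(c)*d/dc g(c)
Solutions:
 g(c) = C1*cos(c)^(1/3)


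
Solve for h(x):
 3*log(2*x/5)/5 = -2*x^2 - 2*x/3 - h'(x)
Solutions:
 h(x) = C1 - 2*x^3/3 - x^2/3 - 3*x*log(x)/5 - 3*x*log(2)/5 + 3*x/5 + 3*x*log(5)/5


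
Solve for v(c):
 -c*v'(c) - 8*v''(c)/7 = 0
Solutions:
 v(c) = C1 + C2*erf(sqrt(7)*c/4)


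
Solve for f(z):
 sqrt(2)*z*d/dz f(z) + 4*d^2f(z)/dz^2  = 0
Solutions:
 f(z) = C1 + C2*erf(2^(3/4)*z/4)


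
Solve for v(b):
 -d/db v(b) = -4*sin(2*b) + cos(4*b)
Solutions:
 v(b) = C1 - sin(4*b)/4 - 2*cos(2*b)


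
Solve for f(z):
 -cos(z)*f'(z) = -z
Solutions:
 f(z) = C1 + Integral(z/cos(z), z)


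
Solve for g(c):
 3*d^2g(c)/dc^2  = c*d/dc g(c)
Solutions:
 g(c) = C1 + C2*erfi(sqrt(6)*c/6)


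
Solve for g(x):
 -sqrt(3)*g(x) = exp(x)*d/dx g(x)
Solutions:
 g(x) = C1*exp(sqrt(3)*exp(-x))


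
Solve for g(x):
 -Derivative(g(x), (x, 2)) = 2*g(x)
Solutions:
 g(x) = C1*sin(sqrt(2)*x) + C2*cos(sqrt(2)*x)


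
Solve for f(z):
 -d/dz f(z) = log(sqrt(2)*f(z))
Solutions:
 2*Integral(1/(2*log(_y) + log(2)), (_y, f(z))) = C1 - z


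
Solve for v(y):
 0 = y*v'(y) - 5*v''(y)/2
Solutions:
 v(y) = C1 + C2*erfi(sqrt(5)*y/5)


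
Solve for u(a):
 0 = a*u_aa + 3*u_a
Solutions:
 u(a) = C1 + C2/a^2


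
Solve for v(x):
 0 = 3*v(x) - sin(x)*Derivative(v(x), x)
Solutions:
 v(x) = C1*(cos(x) - 1)^(3/2)/(cos(x) + 1)^(3/2)


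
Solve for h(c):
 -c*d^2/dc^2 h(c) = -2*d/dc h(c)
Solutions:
 h(c) = C1 + C2*c^3


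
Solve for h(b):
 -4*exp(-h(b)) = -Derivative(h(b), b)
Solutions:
 h(b) = log(C1 + 4*b)


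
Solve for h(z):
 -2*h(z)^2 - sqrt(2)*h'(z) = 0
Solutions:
 h(z) = 1/(C1 + sqrt(2)*z)


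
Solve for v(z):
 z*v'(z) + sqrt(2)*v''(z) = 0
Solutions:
 v(z) = C1 + C2*erf(2^(1/4)*z/2)


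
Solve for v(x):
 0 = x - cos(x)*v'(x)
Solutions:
 v(x) = C1 + Integral(x/cos(x), x)


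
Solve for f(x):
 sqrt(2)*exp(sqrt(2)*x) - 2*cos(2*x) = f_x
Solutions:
 f(x) = C1 + exp(sqrt(2)*x) - sin(2*x)


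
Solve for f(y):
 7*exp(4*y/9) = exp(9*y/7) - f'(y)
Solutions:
 f(y) = C1 - 63*exp(4*y/9)/4 + 7*exp(9*y/7)/9


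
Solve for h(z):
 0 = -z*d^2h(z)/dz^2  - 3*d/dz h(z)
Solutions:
 h(z) = C1 + C2/z^2


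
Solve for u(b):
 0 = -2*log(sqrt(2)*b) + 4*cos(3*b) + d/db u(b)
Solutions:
 u(b) = C1 + 2*b*log(b) - 2*b + b*log(2) - 4*sin(3*b)/3


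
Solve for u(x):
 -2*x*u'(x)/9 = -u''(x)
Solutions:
 u(x) = C1 + C2*erfi(x/3)


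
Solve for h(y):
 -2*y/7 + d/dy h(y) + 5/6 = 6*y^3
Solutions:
 h(y) = C1 + 3*y^4/2 + y^2/7 - 5*y/6


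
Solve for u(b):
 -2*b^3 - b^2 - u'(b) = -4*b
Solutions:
 u(b) = C1 - b^4/2 - b^3/3 + 2*b^2


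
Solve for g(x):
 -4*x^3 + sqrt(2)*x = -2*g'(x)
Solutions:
 g(x) = C1 + x^4/2 - sqrt(2)*x^2/4


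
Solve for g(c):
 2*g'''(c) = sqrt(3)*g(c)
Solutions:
 g(c) = C3*exp(2^(2/3)*3^(1/6)*c/2) + (C1*sin(6^(2/3)*c/4) + C2*cos(6^(2/3)*c/4))*exp(-2^(2/3)*3^(1/6)*c/4)


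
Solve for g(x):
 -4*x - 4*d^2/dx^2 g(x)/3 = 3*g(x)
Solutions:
 g(x) = C1*sin(3*x/2) + C2*cos(3*x/2) - 4*x/3


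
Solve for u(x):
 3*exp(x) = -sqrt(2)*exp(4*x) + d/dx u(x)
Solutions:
 u(x) = C1 + sqrt(2)*exp(4*x)/4 + 3*exp(x)


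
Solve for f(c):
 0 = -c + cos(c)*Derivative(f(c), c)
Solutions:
 f(c) = C1 + Integral(c/cos(c), c)


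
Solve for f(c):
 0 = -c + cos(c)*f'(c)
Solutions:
 f(c) = C1 + Integral(c/cos(c), c)


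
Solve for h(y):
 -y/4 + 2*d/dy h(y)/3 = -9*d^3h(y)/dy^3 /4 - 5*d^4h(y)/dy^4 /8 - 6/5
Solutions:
 h(y) = C1 + C2*exp(y*(-18 + 27*3^(1/3)/(5*sqrt(187) + 106)^(1/3) + 3^(2/3)*(5*sqrt(187) + 106)^(1/3))/15)*sin(3^(1/6)*y*(-(5*sqrt(187) + 106)^(1/3) + 9*3^(2/3)/(5*sqrt(187) + 106)^(1/3))/5) + C3*exp(y*(-18 + 27*3^(1/3)/(5*sqrt(187) + 106)^(1/3) + 3^(2/3)*(5*sqrt(187) + 106)^(1/3))/15)*cos(3^(1/6)*y*(-(5*sqrt(187) + 106)^(1/3) + 9*3^(2/3)/(5*sqrt(187) + 106)^(1/3))/5) + C4*exp(-2*y*(27*3^(1/3)/(5*sqrt(187) + 106)^(1/3) + 9 + 3^(2/3)*(5*sqrt(187) + 106)^(1/3))/15) + 3*y^2/16 - 9*y/5


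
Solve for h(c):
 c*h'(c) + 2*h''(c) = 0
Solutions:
 h(c) = C1 + C2*erf(c/2)


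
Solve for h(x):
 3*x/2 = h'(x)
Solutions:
 h(x) = C1 + 3*x^2/4


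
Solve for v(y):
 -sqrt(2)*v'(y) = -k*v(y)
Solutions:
 v(y) = C1*exp(sqrt(2)*k*y/2)


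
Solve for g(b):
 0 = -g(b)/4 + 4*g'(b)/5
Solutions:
 g(b) = C1*exp(5*b/16)


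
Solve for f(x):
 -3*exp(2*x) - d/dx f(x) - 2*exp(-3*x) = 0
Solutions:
 f(x) = C1 - 3*exp(2*x)/2 + 2*exp(-3*x)/3


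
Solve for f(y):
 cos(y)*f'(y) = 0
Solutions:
 f(y) = C1


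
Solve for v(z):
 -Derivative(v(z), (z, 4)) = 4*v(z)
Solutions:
 v(z) = (C1*sin(z) + C2*cos(z))*exp(-z) + (C3*sin(z) + C4*cos(z))*exp(z)


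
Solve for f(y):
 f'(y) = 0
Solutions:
 f(y) = C1


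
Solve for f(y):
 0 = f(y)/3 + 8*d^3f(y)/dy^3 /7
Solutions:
 f(y) = C3*exp(-3^(2/3)*7^(1/3)*y/6) + (C1*sin(3^(1/6)*7^(1/3)*y/4) + C2*cos(3^(1/6)*7^(1/3)*y/4))*exp(3^(2/3)*7^(1/3)*y/12)


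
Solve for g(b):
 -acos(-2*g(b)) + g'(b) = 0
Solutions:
 Integral(1/acos(-2*_y), (_y, g(b))) = C1 + b


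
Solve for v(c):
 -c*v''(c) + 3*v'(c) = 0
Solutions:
 v(c) = C1 + C2*c^4


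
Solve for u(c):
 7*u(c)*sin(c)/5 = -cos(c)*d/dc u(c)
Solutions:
 u(c) = C1*cos(c)^(7/5)


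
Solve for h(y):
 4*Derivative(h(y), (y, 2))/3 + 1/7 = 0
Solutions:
 h(y) = C1 + C2*y - 3*y^2/56


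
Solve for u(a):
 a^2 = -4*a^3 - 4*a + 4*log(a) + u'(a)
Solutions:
 u(a) = C1 + a^4 + a^3/3 + 2*a^2 - 4*a*log(a) + 4*a


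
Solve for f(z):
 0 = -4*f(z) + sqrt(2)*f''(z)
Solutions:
 f(z) = C1*exp(-2^(3/4)*z) + C2*exp(2^(3/4)*z)


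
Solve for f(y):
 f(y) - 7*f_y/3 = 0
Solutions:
 f(y) = C1*exp(3*y/7)


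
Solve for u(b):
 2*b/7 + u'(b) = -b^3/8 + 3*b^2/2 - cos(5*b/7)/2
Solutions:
 u(b) = C1 - b^4/32 + b^3/2 - b^2/7 - 7*sin(5*b/7)/10


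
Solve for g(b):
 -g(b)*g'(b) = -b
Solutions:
 g(b) = -sqrt(C1 + b^2)
 g(b) = sqrt(C1 + b^2)


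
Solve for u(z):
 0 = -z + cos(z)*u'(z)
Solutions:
 u(z) = C1 + Integral(z/cos(z), z)


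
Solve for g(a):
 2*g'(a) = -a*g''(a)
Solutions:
 g(a) = C1 + C2/a


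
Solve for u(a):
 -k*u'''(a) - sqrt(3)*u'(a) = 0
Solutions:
 u(a) = C1 + C2*exp(-3^(1/4)*a*sqrt(-1/k)) + C3*exp(3^(1/4)*a*sqrt(-1/k))


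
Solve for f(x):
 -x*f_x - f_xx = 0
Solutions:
 f(x) = C1 + C2*erf(sqrt(2)*x/2)


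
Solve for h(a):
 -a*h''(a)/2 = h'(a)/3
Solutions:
 h(a) = C1 + C2*a^(1/3)


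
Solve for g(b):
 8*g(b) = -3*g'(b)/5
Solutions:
 g(b) = C1*exp(-40*b/3)


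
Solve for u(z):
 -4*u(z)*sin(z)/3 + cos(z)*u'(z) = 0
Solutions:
 u(z) = C1/cos(z)^(4/3)


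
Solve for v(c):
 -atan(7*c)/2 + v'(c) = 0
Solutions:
 v(c) = C1 + c*atan(7*c)/2 - log(49*c^2 + 1)/28


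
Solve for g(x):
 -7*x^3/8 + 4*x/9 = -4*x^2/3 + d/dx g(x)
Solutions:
 g(x) = C1 - 7*x^4/32 + 4*x^3/9 + 2*x^2/9


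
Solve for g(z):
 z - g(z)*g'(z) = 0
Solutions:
 g(z) = -sqrt(C1 + z^2)
 g(z) = sqrt(C1 + z^2)


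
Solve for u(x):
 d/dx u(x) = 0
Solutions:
 u(x) = C1


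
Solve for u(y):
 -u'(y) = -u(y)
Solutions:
 u(y) = C1*exp(y)


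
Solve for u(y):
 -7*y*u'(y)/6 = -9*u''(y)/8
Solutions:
 u(y) = C1 + C2*erfi(sqrt(42)*y/9)


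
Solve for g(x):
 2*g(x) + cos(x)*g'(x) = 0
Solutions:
 g(x) = C1*(sin(x) - 1)/(sin(x) + 1)


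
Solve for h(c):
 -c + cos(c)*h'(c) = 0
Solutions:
 h(c) = C1 + Integral(c/cos(c), c)


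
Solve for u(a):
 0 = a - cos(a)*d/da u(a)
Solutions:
 u(a) = C1 + Integral(a/cos(a), a)


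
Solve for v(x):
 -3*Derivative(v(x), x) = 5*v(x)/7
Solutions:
 v(x) = C1*exp(-5*x/21)


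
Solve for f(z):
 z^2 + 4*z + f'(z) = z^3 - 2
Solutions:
 f(z) = C1 + z^4/4 - z^3/3 - 2*z^2 - 2*z


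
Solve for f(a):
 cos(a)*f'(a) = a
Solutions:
 f(a) = C1 + Integral(a/cos(a), a)


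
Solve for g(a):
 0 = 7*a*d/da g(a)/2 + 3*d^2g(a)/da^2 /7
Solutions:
 g(a) = C1 + C2*erf(7*sqrt(3)*a/6)


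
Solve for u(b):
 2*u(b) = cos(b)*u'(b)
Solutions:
 u(b) = C1*(sin(b) + 1)/(sin(b) - 1)


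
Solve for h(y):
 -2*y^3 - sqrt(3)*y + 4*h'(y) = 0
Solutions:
 h(y) = C1 + y^4/8 + sqrt(3)*y^2/8


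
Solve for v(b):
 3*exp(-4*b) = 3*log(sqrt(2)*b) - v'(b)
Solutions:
 v(b) = C1 + 3*b*log(b) + b*(-3 + 3*log(2)/2) + 3*exp(-4*b)/4


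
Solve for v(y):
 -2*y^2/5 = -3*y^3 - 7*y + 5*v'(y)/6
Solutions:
 v(y) = C1 + 9*y^4/10 - 4*y^3/25 + 21*y^2/5


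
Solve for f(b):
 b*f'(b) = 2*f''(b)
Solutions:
 f(b) = C1 + C2*erfi(b/2)


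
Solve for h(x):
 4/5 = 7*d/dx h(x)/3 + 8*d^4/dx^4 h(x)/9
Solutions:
 h(x) = C1 + C4*exp(-21^(1/3)*x/2) + 12*x/35 + (C2*sin(3^(5/6)*7^(1/3)*x/4) + C3*cos(3^(5/6)*7^(1/3)*x/4))*exp(21^(1/3)*x/4)


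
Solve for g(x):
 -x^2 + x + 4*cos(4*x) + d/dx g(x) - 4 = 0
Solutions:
 g(x) = C1 + x^3/3 - x^2/2 + 4*x - sin(4*x)


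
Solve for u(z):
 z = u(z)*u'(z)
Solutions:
 u(z) = -sqrt(C1 + z^2)
 u(z) = sqrt(C1 + z^2)


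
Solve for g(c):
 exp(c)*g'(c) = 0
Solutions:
 g(c) = C1


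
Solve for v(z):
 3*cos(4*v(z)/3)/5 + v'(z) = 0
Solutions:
 3*z/5 - 3*log(sin(4*v(z)/3) - 1)/8 + 3*log(sin(4*v(z)/3) + 1)/8 = C1


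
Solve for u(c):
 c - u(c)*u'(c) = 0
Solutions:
 u(c) = -sqrt(C1 + c^2)
 u(c) = sqrt(C1 + c^2)


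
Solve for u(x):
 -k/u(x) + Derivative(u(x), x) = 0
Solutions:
 u(x) = -sqrt(C1 + 2*k*x)
 u(x) = sqrt(C1 + 2*k*x)


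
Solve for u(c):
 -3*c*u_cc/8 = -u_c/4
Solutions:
 u(c) = C1 + C2*c^(5/3)


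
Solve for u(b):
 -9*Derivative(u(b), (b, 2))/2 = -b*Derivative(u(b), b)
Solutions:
 u(b) = C1 + C2*erfi(b/3)


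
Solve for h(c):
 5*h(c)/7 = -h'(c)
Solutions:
 h(c) = C1*exp(-5*c/7)


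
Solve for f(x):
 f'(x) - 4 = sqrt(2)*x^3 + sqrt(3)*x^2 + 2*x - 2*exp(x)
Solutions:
 f(x) = C1 + sqrt(2)*x^4/4 + sqrt(3)*x^3/3 + x^2 + 4*x - 2*exp(x)


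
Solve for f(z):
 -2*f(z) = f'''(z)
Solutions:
 f(z) = C3*exp(-2^(1/3)*z) + (C1*sin(2^(1/3)*sqrt(3)*z/2) + C2*cos(2^(1/3)*sqrt(3)*z/2))*exp(2^(1/3)*z/2)


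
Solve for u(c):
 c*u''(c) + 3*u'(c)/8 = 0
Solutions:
 u(c) = C1 + C2*c^(5/8)


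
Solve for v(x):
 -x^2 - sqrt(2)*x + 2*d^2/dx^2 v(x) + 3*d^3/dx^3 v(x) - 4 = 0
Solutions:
 v(x) = C1 + C2*x + C3*exp(-2*x/3) + x^4/24 + x^3*(-3 + sqrt(2))/12 + x^2*(17 - 3*sqrt(2))/8


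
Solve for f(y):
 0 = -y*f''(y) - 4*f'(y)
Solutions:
 f(y) = C1 + C2/y^3


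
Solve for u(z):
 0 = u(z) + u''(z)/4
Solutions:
 u(z) = C1*sin(2*z) + C2*cos(2*z)


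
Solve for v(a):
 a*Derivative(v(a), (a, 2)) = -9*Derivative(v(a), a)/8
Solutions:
 v(a) = C1 + C2/a^(1/8)


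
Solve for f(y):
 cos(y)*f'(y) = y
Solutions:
 f(y) = C1 + Integral(y/cos(y), y)


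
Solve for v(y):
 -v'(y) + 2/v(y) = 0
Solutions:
 v(y) = -sqrt(C1 + 4*y)
 v(y) = sqrt(C1 + 4*y)


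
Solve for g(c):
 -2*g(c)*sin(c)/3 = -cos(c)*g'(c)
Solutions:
 g(c) = C1/cos(c)^(2/3)


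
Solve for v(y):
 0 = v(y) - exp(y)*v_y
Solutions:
 v(y) = C1*exp(-exp(-y))


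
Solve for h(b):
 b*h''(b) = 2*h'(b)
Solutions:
 h(b) = C1 + C2*b^3


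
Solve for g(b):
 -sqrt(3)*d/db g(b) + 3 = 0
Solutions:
 g(b) = C1 + sqrt(3)*b


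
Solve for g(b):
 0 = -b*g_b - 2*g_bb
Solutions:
 g(b) = C1 + C2*erf(b/2)


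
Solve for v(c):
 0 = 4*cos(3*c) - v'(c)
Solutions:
 v(c) = C1 + 4*sin(3*c)/3


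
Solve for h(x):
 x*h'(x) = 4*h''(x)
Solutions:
 h(x) = C1 + C2*erfi(sqrt(2)*x/4)


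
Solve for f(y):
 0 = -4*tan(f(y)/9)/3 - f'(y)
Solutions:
 f(y) = -9*asin(C1*exp(-4*y/27)) + 9*pi
 f(y) = 9*asin(C1*exp(-4*y/27))


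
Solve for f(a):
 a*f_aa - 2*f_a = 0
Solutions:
 f(a) = C1 + C2*a^3


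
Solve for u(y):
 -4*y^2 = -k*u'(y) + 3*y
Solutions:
 u(y) = C1 + 4*y^3/(3*k) + 3*y^2/(2*k)


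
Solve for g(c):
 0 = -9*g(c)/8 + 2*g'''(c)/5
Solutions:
 g(c) = C3*exp(2^(2/3)*45^(1/3)*c/4) + (C1*sin(3*2^(2/3)*3^(1/6)*5^(1/3)*c/8) + C2*cos(3*2^(2/3)*3^(1/6)*5^(1/3)*c/8))*exp(-2^(2/3)*45^(1/3)*c/8)


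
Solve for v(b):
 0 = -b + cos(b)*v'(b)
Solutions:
 v(b) = C1 + Integral(b/cos(b), b)


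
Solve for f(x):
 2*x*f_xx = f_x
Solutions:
 f(x) = C1 + C2*x^(3/2)


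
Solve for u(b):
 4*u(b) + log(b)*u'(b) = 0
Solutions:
 u(b) = C1*exp(-4*li(b))


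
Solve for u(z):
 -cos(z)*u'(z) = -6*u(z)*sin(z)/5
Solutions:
 u(z) = C1/cos(z)^(6/5)


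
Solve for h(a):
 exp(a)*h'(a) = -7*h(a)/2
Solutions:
 h(a) = C1*exp(7*exp(-a)/2)


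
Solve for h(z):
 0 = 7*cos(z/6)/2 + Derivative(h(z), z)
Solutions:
 h(z) = C1 - 21*sin(z/6)


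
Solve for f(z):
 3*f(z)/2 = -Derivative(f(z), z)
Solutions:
 f(z) = C1*exp(-3*z/2)


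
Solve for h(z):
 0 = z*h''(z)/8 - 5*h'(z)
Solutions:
 h(z) = C1 + C2*z^41


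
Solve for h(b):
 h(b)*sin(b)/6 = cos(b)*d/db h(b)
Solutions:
 h(b) = C1/cos(b)^(1/6)


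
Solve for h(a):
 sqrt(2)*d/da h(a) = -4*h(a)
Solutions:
 h(a) = C1*exp(-2*sqrt(2)*a)


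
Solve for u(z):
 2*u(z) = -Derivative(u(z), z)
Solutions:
 u(z) = C1*exp(-2*z)


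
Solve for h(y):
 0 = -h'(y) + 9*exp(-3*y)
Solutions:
 h(y) = C1 - 3*exp(-3*y)


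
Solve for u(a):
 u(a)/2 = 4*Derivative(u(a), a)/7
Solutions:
 u(a) = C1*exp(7*a/8)


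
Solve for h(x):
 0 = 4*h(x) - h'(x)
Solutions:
 h(x) = C1*exp(4*x)


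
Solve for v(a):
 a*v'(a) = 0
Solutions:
 v(a) = C1


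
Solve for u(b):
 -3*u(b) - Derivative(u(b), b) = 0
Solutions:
 u(b) = C1*exp(-3*b)


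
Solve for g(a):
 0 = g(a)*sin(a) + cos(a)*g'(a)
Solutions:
 g(a) = C1*cos(a)


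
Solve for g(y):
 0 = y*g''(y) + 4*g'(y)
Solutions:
 g(y) = C1 + C2/y^3


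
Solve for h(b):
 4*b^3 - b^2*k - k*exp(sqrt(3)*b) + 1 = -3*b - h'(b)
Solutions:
 h(b) = C1 - b^4 + b^3*k/3 - 3*b^2/2 - b + sqrt(3)*k*exp(sqrt(3)*b)/3


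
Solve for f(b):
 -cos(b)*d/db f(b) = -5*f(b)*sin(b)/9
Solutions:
 f(b) = C1/cos(b)^(5/9)


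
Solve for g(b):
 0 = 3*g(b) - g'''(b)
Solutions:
 g(b) = C3*exp(3^(1/3)*b) + (C1*sin(3^(5/6)*b/2) + C2*cos(3^(5/6)*b/2))*exp(-3^(1/3)*b/2)


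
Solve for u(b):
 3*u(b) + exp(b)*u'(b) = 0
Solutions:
 u(b) = C1*exp(3*exp(-b))


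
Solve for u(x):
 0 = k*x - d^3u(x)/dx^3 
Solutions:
 u(x) = C1 + C2*x + C3*x^2 + k*x^4/24


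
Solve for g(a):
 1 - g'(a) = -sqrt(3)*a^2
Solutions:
 g(a) = C1 + sqrt(3)*a^3/3 + a


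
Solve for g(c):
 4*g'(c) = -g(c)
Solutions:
 g(c) = C1*exp(-c/4)


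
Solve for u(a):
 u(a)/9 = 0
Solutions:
 u(a) = 0


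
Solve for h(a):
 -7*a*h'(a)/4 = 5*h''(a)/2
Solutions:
 h(a) = C1 + C2*erf(sqrt(35)*a/10)


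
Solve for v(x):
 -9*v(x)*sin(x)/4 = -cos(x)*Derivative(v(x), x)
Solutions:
 v(x) = C1/cos(x)^(9/4)


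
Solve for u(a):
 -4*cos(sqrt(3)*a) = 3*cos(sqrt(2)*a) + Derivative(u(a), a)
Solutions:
 u(a) = C1 - 3*sqrt(2)*sin(sqrt(2)*a)/2 - 4*sqrt(3)*sin(sqrt(3)*a)/3


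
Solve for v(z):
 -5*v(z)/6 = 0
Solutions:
 v(z) = 0


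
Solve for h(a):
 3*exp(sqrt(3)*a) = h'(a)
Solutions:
 h(a) = C1 + sqrt(3)*exp(sqrt(3)*a)


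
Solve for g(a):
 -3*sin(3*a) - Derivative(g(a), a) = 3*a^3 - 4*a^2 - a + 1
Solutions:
 g(a) = C1 - 3*a^4/4 + 4*a^3/3 + a^2/2 - a + cos(3*a)


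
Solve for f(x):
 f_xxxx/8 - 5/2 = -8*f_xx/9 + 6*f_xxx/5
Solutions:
 f(x) = C1 + C2*x + C3*exp(8*x*(9 - 2*sqrt(14))/15) + C4*exp(8*x*(2*sqrt(14) + 9)/15) + 45*x^2/32


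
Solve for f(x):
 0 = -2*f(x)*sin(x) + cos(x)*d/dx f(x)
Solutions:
 f(x) = C1/cos(x)^2


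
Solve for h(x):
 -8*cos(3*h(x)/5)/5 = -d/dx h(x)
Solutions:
 -8*x/5 - 5*log(sin(3*h(x)/5) - 1)/6 + 5*log(sin(3*h(x)/5) + 1)/6 = C1


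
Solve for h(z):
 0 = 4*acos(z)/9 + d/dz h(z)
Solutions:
 h(z) = C1 - 4*z*acos(z)/9 + 4*sqrt(1 - z^2)/9


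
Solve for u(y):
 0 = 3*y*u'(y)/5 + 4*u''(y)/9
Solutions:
 u(y) = C1 + C2*erf(3*sqrt(30)*y/20)


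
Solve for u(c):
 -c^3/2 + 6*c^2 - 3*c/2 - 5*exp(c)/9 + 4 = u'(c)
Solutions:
 u(c) = C1 - c^4/8 + 2*c^3 - 3*c^2/4 + 4*c - 5*exp(c)/9


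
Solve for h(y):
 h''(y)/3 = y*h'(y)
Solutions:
 h(y) = C1 + C2*erfi(sqrt(6)*y/2)


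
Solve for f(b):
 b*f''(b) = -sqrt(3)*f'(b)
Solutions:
 f(b) = C1 + C2*b^(1 - sqrt(3))


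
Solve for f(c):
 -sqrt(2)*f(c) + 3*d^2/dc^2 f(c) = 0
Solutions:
 f(c) = C1*exp(-2^(1/4)*sqrt(3)*c/3) + C2*exp(2^(1/4)*sqrt(3)*c/3)


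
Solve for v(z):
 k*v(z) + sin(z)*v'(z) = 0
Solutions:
 v(z) = C1*exp(k*(-log(cos(z) - 1) + log(cos(z) + 1))/2)


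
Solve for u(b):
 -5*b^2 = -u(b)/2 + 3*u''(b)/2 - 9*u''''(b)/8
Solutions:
 u(b) = 10*b^2 + (C1 + C2*b)*exp(-sqrt(6)*b/3) + (C3 + C4*b)*exp(sqrt(6)*b/3) + 60


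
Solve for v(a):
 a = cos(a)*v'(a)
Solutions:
 v(a) = C1 + Integral(a/cos(a), a)


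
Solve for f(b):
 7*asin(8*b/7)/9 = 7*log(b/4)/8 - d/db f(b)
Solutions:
 f(b) = C1 + 7*b*log(b)/8 - 7*b*asin(8*b/7)/9 - 7*b*log(2)/4 - 7*b/8 - 7*sqrt(49 - 64*b^2)/72


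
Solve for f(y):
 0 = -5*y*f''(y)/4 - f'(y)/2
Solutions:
 f(y) = C1 + C2*y^(3/5)


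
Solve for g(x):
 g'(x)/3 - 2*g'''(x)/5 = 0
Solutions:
 g(x) = C1 + C2*exp(-sqrt(30)*x/6) + C3*exp(sqrt(30)*x/6)


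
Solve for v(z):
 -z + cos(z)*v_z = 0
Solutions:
 v(z) = C1 + Integral(z/cos(z), z)


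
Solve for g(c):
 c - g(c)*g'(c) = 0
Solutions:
 g(c) = -sqrt(C1 + c^2)
 g(c) = sqrt(C1 + c^2)


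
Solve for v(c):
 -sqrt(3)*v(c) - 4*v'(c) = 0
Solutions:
 v(c) = C1*exp(-sqrt(3)*c/4)


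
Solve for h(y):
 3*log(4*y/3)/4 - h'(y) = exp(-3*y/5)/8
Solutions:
 h(y) = C1 + 3*y*log(y)/4 + 3*y*(-log(3) - 1 + 2*log(2))/4 + 5*exp(-3*y/5)/24


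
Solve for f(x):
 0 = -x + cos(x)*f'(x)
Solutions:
 f(x) = C1 + Integral(x/cos(x), x)


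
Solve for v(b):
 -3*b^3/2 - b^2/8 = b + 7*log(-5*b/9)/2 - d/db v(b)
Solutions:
 v(b) = C1 + 3*b^4/8 + b^3/24 + b^2/2 + 7*b*log(-b)/2 + b*(-7*log(3) - 7/2 + 7*log(5)/2)


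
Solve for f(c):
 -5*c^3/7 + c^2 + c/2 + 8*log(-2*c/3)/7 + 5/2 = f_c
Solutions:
 f(c) = C1 - 5*c^4/28 + c^3/3 + c^2/4 + 8*c*log(-c)/7 + c*(-16*log(3) + 16*log(2) + 19)/14


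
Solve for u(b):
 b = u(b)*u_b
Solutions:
 u(b) = -sqrt(C1 + b^2)
 u(b) = sqrt(C1 + b^2)


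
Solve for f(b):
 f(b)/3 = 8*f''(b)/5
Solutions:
 f(b) = C1*exp(-sqrt(30)*b/12) + C2*exp(sqrt(30)*b/12)
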